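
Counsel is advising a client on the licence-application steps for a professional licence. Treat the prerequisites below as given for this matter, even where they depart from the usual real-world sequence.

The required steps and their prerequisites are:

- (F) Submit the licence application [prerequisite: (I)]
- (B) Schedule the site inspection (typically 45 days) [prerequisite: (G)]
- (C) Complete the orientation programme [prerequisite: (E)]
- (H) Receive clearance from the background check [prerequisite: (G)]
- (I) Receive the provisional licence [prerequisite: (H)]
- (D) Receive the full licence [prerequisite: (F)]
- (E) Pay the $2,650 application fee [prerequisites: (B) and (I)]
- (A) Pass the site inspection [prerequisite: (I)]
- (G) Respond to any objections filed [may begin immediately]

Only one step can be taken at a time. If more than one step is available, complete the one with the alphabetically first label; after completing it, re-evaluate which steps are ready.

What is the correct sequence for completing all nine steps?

(G) → (B) → (H) → (I) → (A) → (E) → (C) → (F) → (D)

Only (G) has no prerequisites, so it is first.
(B) and (H) are both available; (B) has the earlier label → (B).
That leaves (H) as the only ready step → (H).
(I) needed (H), now all done → (I).
Ready: (A), (E) and (F). (A) has the earlier label → (A).
Now (E) and (F) have their prerequisites met. (E) has the earlier label, so (E) next.
(C) now also ready, so the ready set is {(C), (F)}; (C) has the earlier label → (C).
That leaves (F) as the only ready step → (F).
(D) is the only step now ready → (D).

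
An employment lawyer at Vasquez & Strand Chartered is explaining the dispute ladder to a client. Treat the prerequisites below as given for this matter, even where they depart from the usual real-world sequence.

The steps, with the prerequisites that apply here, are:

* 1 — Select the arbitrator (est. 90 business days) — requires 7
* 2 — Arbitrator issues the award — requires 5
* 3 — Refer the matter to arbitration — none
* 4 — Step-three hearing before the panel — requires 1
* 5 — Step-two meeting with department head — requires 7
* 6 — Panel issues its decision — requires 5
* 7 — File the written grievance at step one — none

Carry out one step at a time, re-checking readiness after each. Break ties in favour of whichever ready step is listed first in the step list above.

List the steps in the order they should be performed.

Nothing is required for 3 and 7. 3 is listed earlier → 3 first.
Next only 7 has its prerequisites met → 7.
Now 1 and 5 have their prerequisites met. 1 is listed earlier, so 1 next.
Now 4 and 5 have their prerequisites met. 4 is listed earlier, so 4 next.
That leaves 5 as the only ready step → 5.
2 and 6 are both available; 2 is listed earlier → 2.
6 needed 5, now all done → 6.

3 7 1 4 5 2 6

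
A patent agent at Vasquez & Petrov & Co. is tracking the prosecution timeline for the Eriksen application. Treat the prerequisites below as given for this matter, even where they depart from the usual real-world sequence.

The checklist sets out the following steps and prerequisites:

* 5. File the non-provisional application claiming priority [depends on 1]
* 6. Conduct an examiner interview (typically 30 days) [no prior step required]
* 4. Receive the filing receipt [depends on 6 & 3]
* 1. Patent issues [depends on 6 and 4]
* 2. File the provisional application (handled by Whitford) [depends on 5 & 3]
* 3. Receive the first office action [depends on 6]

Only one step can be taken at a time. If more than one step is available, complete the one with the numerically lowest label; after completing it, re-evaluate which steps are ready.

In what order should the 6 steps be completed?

6 → 3 → 4 → 1 → 5 → 2

Only 6 has no prerequisites, so it is first.
Next only 3 has its prerequisites met → 3.
4 is the only step now ready → 4.
That leaves 1 as the only ready step → 1.
Next only 5 has its prerequisites met → 5.
That leaves 2 as the only ready step → 2.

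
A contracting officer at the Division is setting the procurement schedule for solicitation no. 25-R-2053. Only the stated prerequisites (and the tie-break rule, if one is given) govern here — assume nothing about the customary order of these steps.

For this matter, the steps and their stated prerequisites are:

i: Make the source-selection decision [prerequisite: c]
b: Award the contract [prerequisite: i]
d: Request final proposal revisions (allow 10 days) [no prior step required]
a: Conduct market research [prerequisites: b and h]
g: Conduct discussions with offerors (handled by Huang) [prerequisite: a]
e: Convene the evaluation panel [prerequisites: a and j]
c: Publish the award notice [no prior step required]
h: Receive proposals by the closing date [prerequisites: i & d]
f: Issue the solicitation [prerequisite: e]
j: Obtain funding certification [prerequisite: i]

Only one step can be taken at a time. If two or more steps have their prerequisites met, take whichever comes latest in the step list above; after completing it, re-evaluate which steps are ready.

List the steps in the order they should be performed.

c d i j h b a e f g

c and d have no prerequisites; c is listed later, so c is first.
i now also ready, so the ready set is {d, i}; d is listed later → d.
i needed c, now all done → i.
Ready: j, h and b. j is listed later → j.
Ready: h and b. h is listed later → h.
b needed i, now all done → b.
That leaves a as the only ready step → a.
e and g are both available; e is listed later → e.
Ready: f and g. f is listed later → f.
g needed a, now all done → g.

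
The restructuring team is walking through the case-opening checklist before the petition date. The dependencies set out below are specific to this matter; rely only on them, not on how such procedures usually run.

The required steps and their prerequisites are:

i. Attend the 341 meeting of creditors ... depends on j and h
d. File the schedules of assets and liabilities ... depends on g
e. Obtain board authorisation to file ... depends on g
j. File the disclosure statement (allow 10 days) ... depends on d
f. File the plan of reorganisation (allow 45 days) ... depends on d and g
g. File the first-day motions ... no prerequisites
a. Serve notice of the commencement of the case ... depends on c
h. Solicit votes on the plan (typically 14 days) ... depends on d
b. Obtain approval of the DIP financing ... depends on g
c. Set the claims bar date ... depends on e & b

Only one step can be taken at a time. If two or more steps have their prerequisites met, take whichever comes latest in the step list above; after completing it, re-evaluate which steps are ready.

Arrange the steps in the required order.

Only g has no prerequisites, so it is first.
Ready: b, e and d. b is listed later → b.
e and d are both available; e is listed later → e.
Ready: c and d. c is listed later → c.
Now a and d have their prerequisites met. a is listed later, so a next.
d needed g, now all done → d.
h, f and j are all available; h is listed later → h.
f and j are both available; f is listed later → f.
Next only j has its prerequisites met → j.
i is the only step now ready → i.

g b e c a d h f j i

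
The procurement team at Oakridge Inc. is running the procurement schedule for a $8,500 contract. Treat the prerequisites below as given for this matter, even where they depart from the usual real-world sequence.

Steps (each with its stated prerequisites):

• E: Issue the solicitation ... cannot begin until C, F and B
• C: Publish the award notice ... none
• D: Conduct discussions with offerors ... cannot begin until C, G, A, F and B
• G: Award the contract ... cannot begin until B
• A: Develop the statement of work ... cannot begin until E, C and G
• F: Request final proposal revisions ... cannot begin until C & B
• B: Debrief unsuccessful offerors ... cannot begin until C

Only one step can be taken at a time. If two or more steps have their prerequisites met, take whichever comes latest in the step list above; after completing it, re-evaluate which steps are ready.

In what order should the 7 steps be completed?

C is the only step with nothing outstanding, so it goes first.
B needed C, now all done → B.
Now F and G have their prerequisites met. F is listed later, so F next.
E now also ready, so the ready set is {G, E}; G is listed later → G.
That leaves E as the only ready step → E.
A needed G, C and E, now all done → A.
That leaves D as the only ready step → D.

C B F G E A D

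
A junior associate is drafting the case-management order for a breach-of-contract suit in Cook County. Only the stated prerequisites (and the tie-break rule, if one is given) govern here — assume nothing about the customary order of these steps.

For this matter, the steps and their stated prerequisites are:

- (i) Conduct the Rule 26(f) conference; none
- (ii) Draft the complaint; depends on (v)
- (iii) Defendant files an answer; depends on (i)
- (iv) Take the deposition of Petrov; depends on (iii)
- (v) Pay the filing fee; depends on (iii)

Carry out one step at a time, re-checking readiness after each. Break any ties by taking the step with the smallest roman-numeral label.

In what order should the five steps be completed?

(i) has no prerequisites → (i) first.
(iii) needed (i), now all done → (iii).
(iv) and (v) are both available; (iv) has the earlier label → (iv).
(v) needed (iii), now all done → (v).
(ii) is the only step now ready → (ii).

(i), (iii), (iv), (v), (ii)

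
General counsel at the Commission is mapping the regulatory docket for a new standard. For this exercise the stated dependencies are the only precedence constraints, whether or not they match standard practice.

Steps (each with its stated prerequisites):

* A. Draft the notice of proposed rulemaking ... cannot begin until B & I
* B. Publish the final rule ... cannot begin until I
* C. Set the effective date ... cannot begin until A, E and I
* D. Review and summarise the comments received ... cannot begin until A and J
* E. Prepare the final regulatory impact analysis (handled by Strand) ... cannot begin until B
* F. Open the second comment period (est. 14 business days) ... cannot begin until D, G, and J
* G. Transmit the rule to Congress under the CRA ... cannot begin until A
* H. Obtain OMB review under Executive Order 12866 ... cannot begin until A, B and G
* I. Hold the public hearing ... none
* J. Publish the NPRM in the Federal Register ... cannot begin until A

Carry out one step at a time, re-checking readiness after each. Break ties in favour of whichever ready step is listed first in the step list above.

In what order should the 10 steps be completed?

I → B → A → E → C → G → H → J → D → F

I has no prerequisites → I first.
B is the only step now ready → B.
Ready: A and E. A is listed earlier → A.
E, G and J are all available; E is listed earlier → E.
Now C, G and J have their prerequisites met. C is listed earlier, so C next.
Ready: G and J. G is listed earlier → G.
H now also ready, so the ready set is {H, J}; H is listed earlier → H.
Next only J has its prerequisites met → J.
D needed A and J, now all done → D.
F needed D, G and J, now all done → F.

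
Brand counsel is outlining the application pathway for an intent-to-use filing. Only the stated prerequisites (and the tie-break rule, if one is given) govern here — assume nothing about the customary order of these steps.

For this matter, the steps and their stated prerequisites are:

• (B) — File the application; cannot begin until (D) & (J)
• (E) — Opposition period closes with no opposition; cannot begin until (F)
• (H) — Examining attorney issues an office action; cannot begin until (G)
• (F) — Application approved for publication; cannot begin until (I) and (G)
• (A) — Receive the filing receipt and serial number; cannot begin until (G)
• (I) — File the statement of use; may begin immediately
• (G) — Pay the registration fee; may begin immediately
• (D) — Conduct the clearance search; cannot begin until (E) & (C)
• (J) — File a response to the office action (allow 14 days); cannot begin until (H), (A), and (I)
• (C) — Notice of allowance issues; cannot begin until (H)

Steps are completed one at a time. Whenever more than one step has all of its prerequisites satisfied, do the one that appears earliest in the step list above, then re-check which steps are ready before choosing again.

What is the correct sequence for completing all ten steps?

(I), (G), (H), (F), (E), (A), (J), (C), (D), (B)

(I) and (G) have no prerequisites; (I) is listed earlier, so (I) is first.
That leaves (G) as the only ready step → (G).
Now (H), (F) and (A) have their prerequisites met. (H) is listed earlier, so (H) next.
(C) now also ready, so the ready set is {(F), (A), (C)}; (F) is listed earlier → (F).
Now (E), (A) and (C) have their prerequisites met. (E) is listed earlier, so (E) next.
Ready: (A) and (C). (A) is listed earlier → (A).
(J) and (C) are both available; (J) is listed earlier → (J).
Next only (C) has its prerequisites met → (C).
(D) needed (E) and (C), now all done → (D).
That leaves (B) as the only ready step → (B).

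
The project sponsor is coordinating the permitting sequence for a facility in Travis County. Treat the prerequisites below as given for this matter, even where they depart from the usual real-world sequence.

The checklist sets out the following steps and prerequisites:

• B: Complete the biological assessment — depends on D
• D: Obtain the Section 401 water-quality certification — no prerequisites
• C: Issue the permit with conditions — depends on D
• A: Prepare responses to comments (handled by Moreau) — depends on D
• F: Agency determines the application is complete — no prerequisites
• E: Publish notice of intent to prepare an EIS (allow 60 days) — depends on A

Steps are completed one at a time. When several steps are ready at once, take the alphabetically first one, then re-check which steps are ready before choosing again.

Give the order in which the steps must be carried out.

D, A, B, C, E, F

D and F have no prerequisites; D has the earlier label, so D is first.
A, B and C now also ready, so the ready set is {A, B, C, F}; A has the earlier label → A.
B, C, E and F are all available; B has the earlier label → B.
C, E and F are all available; C has the earlier label → C.
Now E and F have their prerequisites met. E has the earlier label, so E next.
F is the only step now ready → F.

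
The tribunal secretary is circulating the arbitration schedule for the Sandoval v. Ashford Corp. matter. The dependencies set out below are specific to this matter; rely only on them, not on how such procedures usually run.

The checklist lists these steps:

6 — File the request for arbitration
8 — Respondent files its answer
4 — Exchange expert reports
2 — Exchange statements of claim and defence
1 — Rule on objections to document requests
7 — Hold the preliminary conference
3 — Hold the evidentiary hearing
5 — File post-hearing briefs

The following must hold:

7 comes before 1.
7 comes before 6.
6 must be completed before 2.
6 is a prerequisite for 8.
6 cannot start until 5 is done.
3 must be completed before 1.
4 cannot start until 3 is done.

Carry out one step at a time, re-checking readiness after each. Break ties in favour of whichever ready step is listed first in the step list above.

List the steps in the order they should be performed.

7, 3 and 5 have no prerequisites; 7 is listed earlier, so 7 is first.
Now 3 and 5 have their prerequisites met. 3 is listed earlier, so 3 next.
Now 4, 1 and 5 have their prerequisites met. 4 is listed earlier, so 4 next.
1 and 5 are both available; 1 is listed earlier → 1.
Next only 5 has its prerequisites met → 5.
6 needed 7 and 5, now all done → 6.
Now 8 and 2 have their prerequisites met. 8 is listed earlier, so 8 next.
2 needed 6, now all done → 2.

7, 3, 4, 1, 5, 6, 8, 2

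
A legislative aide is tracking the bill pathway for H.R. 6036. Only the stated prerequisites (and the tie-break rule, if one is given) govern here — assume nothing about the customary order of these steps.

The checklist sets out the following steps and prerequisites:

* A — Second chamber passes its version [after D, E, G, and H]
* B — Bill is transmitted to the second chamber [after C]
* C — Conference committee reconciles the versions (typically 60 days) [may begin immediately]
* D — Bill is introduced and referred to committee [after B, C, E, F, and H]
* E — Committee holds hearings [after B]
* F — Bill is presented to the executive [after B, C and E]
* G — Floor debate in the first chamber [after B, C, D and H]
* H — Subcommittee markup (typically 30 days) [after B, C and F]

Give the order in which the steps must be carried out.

C, B, E, F, H, D, G, A

C is the only step with nothing outstanding, so it goes first.
B is the only step now ready → B.
Next only E has its prerequisites met → E.
That leaves F as the only ready step → F.
That leaves H as the only ready step → H.
D needed B, C, E, F and H, now all done → D.
G is the only step now ready → G.
A needed D, E, G and H, now all done → A.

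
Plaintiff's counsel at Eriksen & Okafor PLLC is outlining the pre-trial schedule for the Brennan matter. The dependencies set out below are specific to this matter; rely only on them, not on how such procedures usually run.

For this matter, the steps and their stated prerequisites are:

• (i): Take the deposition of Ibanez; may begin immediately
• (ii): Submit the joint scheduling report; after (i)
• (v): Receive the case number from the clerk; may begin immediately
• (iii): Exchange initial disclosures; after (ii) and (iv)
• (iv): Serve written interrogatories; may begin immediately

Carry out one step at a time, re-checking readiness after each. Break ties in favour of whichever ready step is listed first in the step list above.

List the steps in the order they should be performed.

(i), (ii), (v), (iv), (iii)

Nothing is required for (i), (v) and (iv). (i) is listed earlier → (i) first.
Now (ii), (v) and (iv) have their prerequisites met. (ii) is listed earlier, so (ii) next.
(v) and (iv) are both available; (v) is listed earlier → (v).
That leaves (iv) as the only ready step → (iv).
(iii) needed (ii) and (iv), now all done → (iii).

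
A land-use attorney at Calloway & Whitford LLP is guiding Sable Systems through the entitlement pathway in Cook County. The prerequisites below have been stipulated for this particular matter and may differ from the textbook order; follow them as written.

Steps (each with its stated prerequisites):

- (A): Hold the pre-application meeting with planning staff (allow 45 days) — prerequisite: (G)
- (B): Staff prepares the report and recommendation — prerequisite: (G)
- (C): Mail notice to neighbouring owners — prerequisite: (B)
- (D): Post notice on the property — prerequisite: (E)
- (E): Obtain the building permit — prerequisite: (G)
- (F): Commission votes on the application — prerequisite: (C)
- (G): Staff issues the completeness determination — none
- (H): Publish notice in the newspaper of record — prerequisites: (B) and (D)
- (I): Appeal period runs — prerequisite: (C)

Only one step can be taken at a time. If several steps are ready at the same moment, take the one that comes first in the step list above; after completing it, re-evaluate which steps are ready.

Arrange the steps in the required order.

(G) is the only step with nothing outstanding, so it goes first.
(A), (B) and (E) are all available; (A) is listed earlier → (A).
Ready: (B) and (E). (B) is listed earlier → (B).
(C) now also ready, so the ready set is {(C), (E)}; (C) is listed earlier → (C).
Ready: (E), (F) and (I). (E) is listed earlier → (E).
Ready: (D), (F) and (I). (D) is listed earlier → (D).
Ready: (F), (H) and (I). (F) is listed earlier → (F).
(H) and (I) are both available; (H) is listed earlier → (H).
(I) needed (C), now all done → (I).

(G) → (A) → (B) → (C) → (E) → (D) → (F) → (H) → (I)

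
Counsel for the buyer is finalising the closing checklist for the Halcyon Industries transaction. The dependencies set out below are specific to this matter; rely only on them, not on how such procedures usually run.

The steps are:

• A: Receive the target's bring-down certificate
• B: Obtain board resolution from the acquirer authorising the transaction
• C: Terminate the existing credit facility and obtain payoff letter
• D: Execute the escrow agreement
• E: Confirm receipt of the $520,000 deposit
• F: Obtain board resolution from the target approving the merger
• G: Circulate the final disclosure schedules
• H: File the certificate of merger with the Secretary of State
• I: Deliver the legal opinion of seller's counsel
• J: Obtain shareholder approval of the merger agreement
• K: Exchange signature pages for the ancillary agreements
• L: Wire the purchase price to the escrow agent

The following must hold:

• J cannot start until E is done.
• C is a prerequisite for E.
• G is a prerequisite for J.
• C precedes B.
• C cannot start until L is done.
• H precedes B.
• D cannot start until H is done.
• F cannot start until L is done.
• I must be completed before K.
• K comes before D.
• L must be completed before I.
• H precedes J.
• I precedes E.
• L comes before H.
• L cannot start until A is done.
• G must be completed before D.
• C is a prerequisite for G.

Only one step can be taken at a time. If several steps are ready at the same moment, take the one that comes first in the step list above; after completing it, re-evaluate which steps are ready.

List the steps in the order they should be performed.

A, L, C, F, G, H, B, I, E, J, K, D

Only A has no prerequisites, so it is first.
L needed A, now all done → L.
Now C, F, H and I have their prerequisites met. C is listed earlier, so C next.
G now also ready, so the ready set is {F, G, H, I}; F is listed earlier → F.
Now G, H and I have their prerequisites met. G is listed earlier, so G next.
Ready: H and I. H is listed earlier → H.
B and I are both available; B is listed earlier → B.
I is the only step now ready → I.
E and K are both available; E is listed earlier → E.
Now J and K have their prerequisites met. J is listed earlier, so J next.
K needed I, now all done → K.
D needed G, H and K, now all done → D.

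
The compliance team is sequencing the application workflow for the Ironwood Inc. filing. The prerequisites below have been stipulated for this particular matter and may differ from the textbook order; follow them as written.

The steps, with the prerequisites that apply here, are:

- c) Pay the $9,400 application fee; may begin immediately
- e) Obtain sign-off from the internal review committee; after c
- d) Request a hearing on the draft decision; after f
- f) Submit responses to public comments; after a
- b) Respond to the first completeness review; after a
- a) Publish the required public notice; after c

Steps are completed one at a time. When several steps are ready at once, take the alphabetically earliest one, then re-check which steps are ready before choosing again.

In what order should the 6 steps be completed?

c, a, b, e, f, d

Only c has no prerequisites, so it is first.
a and e are both available; a has the earlier label → a.
b and f now also ready, so the ready set is {b, e, f}; b has the earlier label → b.
Now e and f have their prerequisites met. e has the earlier label, so e next.
f needed a, now all done → f.
That leaves d as the only ready step → d.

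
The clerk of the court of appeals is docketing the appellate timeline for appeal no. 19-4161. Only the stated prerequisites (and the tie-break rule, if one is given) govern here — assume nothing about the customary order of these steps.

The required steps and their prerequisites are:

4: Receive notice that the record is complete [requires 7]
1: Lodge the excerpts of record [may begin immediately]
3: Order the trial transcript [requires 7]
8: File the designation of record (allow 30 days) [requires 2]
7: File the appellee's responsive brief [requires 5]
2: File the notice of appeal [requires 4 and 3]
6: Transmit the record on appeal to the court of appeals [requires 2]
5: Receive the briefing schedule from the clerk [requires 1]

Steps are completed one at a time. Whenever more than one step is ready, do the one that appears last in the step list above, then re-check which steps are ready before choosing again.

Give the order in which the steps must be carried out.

1 5 7 3 4 2 6 8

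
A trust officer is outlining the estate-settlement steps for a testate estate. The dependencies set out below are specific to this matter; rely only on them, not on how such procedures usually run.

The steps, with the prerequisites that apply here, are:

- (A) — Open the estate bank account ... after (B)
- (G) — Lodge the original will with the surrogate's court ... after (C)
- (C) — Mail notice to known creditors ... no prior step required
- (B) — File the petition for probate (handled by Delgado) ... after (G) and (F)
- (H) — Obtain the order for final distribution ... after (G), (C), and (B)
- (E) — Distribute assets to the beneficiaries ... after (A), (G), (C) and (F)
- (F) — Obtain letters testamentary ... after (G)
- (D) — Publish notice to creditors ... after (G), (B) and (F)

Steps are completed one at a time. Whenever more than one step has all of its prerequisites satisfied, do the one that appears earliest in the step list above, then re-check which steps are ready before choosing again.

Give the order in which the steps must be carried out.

(C), (G), (F), (B), (A), (H), (E), (D)

(C) is the only step with nothing outstanding, so it goes first.
Next only (G) has its prerequisites met → (G).
That leaves (F) as the only ready step → (F).
(B) needed (G) and (F), now all done → (B).
Now (A), (H) and (D) have their prerequisites met. (A) is listed earlier, so (A) next.
Ready: (H), (E) and (D). (H) is listed earlier → (H).
(E) and (D) are both available; (E) is listed earlier → (E).
(D) is the only step now ready → (D).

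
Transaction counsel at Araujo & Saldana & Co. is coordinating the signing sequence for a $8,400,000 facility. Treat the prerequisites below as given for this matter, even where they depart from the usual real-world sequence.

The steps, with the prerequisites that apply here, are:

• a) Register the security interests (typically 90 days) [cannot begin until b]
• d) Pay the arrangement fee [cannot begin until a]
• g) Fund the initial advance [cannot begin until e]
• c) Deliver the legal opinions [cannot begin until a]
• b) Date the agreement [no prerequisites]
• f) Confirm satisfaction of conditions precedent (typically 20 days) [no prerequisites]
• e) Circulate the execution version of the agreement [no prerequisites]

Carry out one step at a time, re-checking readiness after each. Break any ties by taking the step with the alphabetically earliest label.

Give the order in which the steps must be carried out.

b, e and f have no prerequisites; b has the earlier label, so b is first.
Ready: a, e and f. a has the earlier label → a.
c and d now also ready, so the ready set is {c, d, e, f}; c has the earlier label → c.
Now d, e and f have their prerequisites met. d has the earlier label, so d next.
Now e and f have their prerequisites met. e has the earlier label, so e next.
Ready: f and g. f has the earlier label → f.
That leaves g as the only ready step → g.

b a c d e f g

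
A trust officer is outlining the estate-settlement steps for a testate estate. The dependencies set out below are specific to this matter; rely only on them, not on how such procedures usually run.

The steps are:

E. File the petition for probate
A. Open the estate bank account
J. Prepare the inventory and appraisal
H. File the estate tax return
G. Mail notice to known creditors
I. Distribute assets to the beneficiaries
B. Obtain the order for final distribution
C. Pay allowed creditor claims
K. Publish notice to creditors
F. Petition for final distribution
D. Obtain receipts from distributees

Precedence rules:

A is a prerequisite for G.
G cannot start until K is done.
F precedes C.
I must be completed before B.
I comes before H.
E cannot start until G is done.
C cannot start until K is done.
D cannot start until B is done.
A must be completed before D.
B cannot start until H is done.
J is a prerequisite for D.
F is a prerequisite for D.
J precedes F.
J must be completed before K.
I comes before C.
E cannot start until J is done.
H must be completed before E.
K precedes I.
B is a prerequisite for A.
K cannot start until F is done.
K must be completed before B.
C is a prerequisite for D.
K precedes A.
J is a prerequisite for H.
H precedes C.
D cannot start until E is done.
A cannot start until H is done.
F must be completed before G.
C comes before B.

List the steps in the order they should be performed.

J, F, K, I, H, C, B, A, G, E, D

J is the only step with nothing outstanding, so it goes first.
F needed J, now all done → F.
K is the only step now ready → K.
I needed K, now all done → I.
H is the only step now ready → H.
Next only C has its prerequisites met → C.
B needed H, I, C and K, now all done → B.
Next only A has its prerequisites met → A.
That leaves G as the only ready step → G.
E needed J, H and G, now all done → E.
D needed E, A, J, B, C and F, now all done → D.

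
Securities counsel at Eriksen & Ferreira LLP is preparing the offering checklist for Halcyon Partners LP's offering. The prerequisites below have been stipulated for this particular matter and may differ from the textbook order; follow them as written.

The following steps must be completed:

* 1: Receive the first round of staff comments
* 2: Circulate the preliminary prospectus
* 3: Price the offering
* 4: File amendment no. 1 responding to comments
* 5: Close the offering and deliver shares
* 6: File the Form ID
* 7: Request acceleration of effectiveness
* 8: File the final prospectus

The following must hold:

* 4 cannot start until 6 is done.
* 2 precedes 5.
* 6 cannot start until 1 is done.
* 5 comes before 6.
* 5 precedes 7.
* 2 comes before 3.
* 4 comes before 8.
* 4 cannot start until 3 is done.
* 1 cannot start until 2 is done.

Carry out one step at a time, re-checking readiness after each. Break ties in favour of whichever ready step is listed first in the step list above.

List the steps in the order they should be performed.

2 is the only step with nothing outstanding, so it goes first.
Now 1, 3 and 5 have their prerequisites met. 1 is listed earlier, so 1 next.
3 and 5 are both available; 3 is listed earlier → 3.
5 needed 2, now all done → 5.
6 and 7 are both available; 6 is listed earlier → 6.
4 and 7 are both available; 4 is listed earlier → 4.
Now 7 and 8 have their prerequisites met. 7 is listed earlier, so 7 next.
That leaves 8 as the only ready step → 8.

2, 1, 3, 5, 6, 4, 7, 8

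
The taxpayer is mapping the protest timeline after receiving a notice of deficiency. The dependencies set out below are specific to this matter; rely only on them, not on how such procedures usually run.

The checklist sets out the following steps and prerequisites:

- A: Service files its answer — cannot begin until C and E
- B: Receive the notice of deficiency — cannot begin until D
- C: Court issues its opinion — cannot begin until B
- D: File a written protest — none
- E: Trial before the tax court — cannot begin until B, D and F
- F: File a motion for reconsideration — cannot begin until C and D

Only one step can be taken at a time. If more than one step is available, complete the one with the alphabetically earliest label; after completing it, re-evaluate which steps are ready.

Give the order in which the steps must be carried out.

D B C F E A

D is the only step with nothing outstanding, so it goes first.
B needed D, now all done → B.
That leaves C as the only ready step → C.
That leaves F as the only ready step → F.
E needed B, D and F, now all done → E.
A needed C and E, now all done → A.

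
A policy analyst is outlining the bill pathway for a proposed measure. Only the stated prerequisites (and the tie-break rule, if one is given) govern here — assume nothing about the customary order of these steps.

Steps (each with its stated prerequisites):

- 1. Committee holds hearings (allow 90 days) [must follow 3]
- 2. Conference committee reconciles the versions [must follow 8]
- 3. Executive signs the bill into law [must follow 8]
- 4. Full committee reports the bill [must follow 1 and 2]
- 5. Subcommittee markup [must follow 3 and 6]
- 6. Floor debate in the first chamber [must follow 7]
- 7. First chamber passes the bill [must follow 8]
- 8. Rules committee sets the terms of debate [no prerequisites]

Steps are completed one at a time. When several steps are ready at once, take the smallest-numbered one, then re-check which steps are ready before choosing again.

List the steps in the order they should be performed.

Only 8 has no prerequisites, so it is first.
Ready: 2, 3 and 7. 2 has the earlier label → 2.
3 and 7 are both available; 3 has the earlier label → 3.
1 now also ready, so the ready set is {1, 7}; 1 has the earlier label → 1.
Now 4 and 7 have their prerequisites met. 4 has the earlier label, so 4 next.
7 needed 8, now all done → 7.
6 needed 7, now all done → 6.
5 needed 3 and 6, now all done → 5.

8, 2, 3, 1, 4, 7, 6, 5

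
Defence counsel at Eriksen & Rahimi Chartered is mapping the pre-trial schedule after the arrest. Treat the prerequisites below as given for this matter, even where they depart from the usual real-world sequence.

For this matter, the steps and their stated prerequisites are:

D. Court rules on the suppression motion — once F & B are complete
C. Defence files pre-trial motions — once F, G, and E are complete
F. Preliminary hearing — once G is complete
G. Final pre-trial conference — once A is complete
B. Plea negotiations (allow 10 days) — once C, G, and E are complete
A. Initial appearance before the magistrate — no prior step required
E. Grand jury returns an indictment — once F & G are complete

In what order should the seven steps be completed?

A G F E C B D

A has no prerequisites → A first.
Next only G has its prerequisites met → G.
That leaves F as the only ready step → F.
E needed F and G, now all done → E.
C needed F, G and E, now all done → C.
B is the only step now ready → B.
Next only D has its prerequisites met → D.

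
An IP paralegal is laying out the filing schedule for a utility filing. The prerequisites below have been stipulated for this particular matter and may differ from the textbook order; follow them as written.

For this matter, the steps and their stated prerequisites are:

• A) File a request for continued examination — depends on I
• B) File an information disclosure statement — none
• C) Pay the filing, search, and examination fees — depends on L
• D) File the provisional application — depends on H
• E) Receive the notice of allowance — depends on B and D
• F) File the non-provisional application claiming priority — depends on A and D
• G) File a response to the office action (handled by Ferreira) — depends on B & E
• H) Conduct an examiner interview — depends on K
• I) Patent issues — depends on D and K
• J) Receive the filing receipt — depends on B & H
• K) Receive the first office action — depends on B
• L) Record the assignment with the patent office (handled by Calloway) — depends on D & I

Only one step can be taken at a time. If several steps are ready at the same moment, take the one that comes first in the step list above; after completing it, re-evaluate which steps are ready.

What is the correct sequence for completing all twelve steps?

B K H D E G I A F J L C

B is the only step with nothing outstanding, so it goes first.
K is the only step now ready → K.
Next only H has its prerequisites met → H.
Now D and J have their prerequisites met. D is listed earlier, so D next.
Now E, I and J have their prerequisites met. E is listed earlier, so E next.
G now also ready, so the ready set is {G, I, J}; G is listed earlier → G.
Ready: I and J. I is listed earlier → I.
A, J and L are all available; A is listed earlier → A.
F, J and L are all available; F is listed earlier → F.
Ready: J and L. J is listed earlier → J.
Next only L has its prerequisites met → L.
Next only C has its prerequisites met → C.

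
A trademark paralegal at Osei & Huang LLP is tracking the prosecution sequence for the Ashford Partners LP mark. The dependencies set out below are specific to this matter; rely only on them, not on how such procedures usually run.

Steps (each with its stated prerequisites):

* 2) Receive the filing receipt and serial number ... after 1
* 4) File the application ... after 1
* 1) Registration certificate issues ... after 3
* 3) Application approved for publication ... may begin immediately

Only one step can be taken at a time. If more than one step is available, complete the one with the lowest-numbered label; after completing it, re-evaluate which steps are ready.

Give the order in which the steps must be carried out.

3 → 1 → 2 → 4

3 is the only step with nothing outstanding, so it goes first.
1 needed 3, now all done → 1.
Ready: 2 and 4. 2 has the earlier label → 2.
4 is the only step now ready → 4.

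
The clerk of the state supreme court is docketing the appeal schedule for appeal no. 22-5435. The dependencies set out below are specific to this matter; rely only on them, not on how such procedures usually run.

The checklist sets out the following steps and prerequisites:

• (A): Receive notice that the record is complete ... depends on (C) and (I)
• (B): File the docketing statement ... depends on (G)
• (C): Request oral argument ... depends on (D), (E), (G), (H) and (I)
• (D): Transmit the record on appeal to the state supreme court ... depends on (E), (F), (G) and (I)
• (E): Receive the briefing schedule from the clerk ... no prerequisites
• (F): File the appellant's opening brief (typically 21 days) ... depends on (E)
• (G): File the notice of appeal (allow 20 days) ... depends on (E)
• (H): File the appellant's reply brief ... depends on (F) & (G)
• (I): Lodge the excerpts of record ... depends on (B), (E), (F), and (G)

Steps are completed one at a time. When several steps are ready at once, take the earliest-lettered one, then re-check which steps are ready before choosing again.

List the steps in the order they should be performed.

(E) is the only step with nothing outstanding, so it goes first.
(F) and (G) are both available; (F) has the earlier label → (F).
That leaves (G) as the only ready step → (G).
(B) and (H) are both available; (B) has the earlier label → (B).
(I) now also ready, so the ready set is {(H), (I)}; (H) has the earlier label → (H).
(I) needed (B), (E), (F) and (G), now all done → (I).
(D) needed (E), (F), (G) and (I), now all done → (D).
(C) is the only step now ready → (C).
Next only (A) has its prerequisites met → (A).

(E) (F) (G) (B) (H) (I) (D) (C) (A)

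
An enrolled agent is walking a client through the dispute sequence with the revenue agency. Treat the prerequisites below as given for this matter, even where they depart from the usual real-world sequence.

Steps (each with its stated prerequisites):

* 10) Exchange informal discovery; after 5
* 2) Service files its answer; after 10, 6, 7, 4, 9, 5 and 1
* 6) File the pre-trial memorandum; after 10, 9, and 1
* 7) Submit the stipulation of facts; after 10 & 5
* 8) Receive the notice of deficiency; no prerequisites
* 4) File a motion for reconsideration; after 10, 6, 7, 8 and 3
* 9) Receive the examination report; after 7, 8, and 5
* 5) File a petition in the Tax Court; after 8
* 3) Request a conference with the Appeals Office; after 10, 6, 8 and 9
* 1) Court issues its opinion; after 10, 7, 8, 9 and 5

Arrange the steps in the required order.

Only 8 has no prerequisites, so it is first.
Next only 5 has its prerequisites met → 5.
10 needed 5, now all done → 10.
7 needed 10 and 5, now all done → 7.
That leaves 9 as the only ready step → 9.
That leaves 1 as the only ready step → 1.
6 needed 10, 9 and 1, now all done → 6.
That leaves 3 as the only ready step → 3.
4 is the only step now ready → 4.
2 needed 10, 6, 7, 4, 9, 5 and 1, now all done → 2.

8, 5, 10, 7, 9, 1, 6, 3, 4, 2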